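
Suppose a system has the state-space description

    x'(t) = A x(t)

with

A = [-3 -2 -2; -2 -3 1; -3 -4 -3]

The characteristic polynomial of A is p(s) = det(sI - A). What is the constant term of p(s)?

19

Expand det(sI - A) for the 3×3 matrix.
p(s) = s^3 + 9s^2 + 21s + 19.
(Check: constant term = det(-A) = (-1)^3 det A = 19; coefficient of s^2 = -tr A = 9.)
The constant term is 19.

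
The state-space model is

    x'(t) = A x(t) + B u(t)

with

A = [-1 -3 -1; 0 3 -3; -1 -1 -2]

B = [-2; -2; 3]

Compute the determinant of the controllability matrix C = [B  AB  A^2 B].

2189

AB = [[5], [-15], [-2]]
A^2B = [[42], [-39], [14]]
Controllability matrix C = [B  AB  A^2B] = [[-2, 5, 42], [-2, -15, -39], [3, -2, 14]]
Expanding along the first row, det(C) = (-2)·((-15)·14 - (-39)·(-2)) - 5·((-2)·14 - (-39)·3) + 42·((-2)·(-2) - (-15)·3) = (-2)·(-288) - 5·89 + 42·49 = 2189
Since det(C) ≠ 0, rank(C) = 3 and the system is completely controllable.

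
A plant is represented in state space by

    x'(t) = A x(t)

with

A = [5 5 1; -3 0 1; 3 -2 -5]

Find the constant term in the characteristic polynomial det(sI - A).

Expand det(sI - A) for the 3×3 matrix.
p(s) = s^3 - 11s + 44.
(Check: constant term = det(-A) = (-1)^3 det A = 44; coefficient of s^2 = -tr A = 0.)
The constant term is 44.

44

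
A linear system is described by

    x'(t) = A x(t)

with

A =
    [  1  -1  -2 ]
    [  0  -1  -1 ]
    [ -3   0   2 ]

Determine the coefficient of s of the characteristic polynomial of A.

-7

Expand det(sI - A) for the 3×3 matrix.
p(s) = s^3 - 2s^2 - 7s - 1.
(Check: constant term = det(-A) = (-1)^3 det A = -1; coefficient of s^2 = -tr A = -2.)
The coefficient of s is -7.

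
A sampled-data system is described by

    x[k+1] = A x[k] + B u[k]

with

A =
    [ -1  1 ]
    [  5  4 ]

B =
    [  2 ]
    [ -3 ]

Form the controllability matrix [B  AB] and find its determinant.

AB = [[-5], [-2]]
Controllability matrix C = [B  AB] = [[2, -5], [-3, -2]]
det(C) = 2·(-2) - (-5)·(-3) = -4 - 15 = -19
Since det(C) ≠ 0, rank(C) = 2 and the system is completely controllable.

-19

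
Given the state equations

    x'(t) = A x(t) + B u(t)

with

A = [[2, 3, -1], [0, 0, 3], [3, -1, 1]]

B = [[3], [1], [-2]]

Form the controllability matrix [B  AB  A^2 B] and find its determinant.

AB = [[11], [-6], [6]]
A^2B = [[-2], [18], [45]]
Controllability matrix C = [B  AB  A^2B] = [[3, 11, -2], [1, -6, 18], [-2, 6, 45]]
Expanding along the first row, det(C) = 3·((-6)·45 - 18·6) - 11·(1·45 - 18·(-2)) + (-2)·(1·6 - (-6)·(-2)) = 3·(-378) - 11·81 + (-2)·(-6) = -2013
Since det(C) ≠ 0, rank(C) = 3 and the system is completely controllable.

-2013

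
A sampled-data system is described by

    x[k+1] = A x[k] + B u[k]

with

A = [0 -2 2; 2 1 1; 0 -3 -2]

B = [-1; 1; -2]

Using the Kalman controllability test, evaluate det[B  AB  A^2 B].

-159

AB = [[-6], [-3], [1]]
A^2B = [[8], [-14], [7]]
Controllability matrix C = [B  AB  A^2B] = [[-1, -6, 8], [1, -3, -14], [-2, 1, 7]]
Expanding along the first row, det(C) = (-1)·((-3)·7 - (-14)·1) - (-6)·(1·7 - (-14)·(-2)) + 8·(1·1 - (-3)·(-2)) = (-1)·(-7) - (-6)·(-21) + 8·(-5) = -159
Since det(C) ≠ 0, rank(C) = 3 and the system is completely controllable.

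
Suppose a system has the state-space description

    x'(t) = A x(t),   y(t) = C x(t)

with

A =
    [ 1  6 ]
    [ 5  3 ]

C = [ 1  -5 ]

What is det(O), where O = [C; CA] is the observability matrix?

CA = [[-24, -9]]
Observability matrix O = [C; CA] = [[1, -5], [-24, -9]]
det(O) = 1·(-9) - (-5)·(-24) = -9 - 120 = -129
Since det(O) ≠ 0, rank(O) = 2 and the system is completely observable.

-129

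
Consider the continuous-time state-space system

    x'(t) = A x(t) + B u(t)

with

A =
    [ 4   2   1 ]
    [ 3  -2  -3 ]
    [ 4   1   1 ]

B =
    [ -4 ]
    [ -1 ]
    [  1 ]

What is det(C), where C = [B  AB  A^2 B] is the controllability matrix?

AB = [[-17], [-13], [-16]]
A^2B = [[-110], [23], [-97]]
Controllability matrix C = [B  AB  A^2B] = [[-4, -17, -110], [-1, -13, 23], [1, -16, -97]]
Expanding along the first row, det(C) = (-4)·((-13)·(-97) - 23·(-16)) - (-17)·((-1)·(-97) - 23·1) + (-110)·((-1)·(-16) - (-13)·1) = (-4)·1629 - (-17)·74 + (-110)·29 = -8448
Since det(C) ≠ 0, rank(C) = 3 and the system is completely controllable.

-8448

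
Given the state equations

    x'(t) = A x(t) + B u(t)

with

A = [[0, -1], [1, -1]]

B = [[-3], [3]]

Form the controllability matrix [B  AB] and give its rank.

2

AB = [[-3], [-6]]
Controllability matrix C = [B  AB] = [[-3, -3], [3, -6]]
det(C) = (-3)·(-6) - (-3)·3 = 18 - (-9) = 27 ≠ 0, so rank(C) = 2.
rank(C) = 2 = n, so the pair (A, B) is completely controllable.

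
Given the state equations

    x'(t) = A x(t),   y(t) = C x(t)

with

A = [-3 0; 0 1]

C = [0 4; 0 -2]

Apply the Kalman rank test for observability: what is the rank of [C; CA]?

1

CA = [[0, 4], [0, -2]]
Observability matrix O = [C; CA] = [[0, 4], [0, -2], [0, 4], [0, -2]]
Every row of O is a scalar multiple of row 1 = [0, 4] (multipliers 1, -1/2, 1, -1/2), so the rows span a one-dimensional space.
O ≠ 0, hence rank(O) = 1.
rank(O) = 1 < n = 2, so the pair (A, C) is not completely observable.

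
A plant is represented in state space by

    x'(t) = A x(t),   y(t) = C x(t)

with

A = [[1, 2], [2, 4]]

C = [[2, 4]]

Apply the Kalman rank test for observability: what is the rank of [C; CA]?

1

CA = [[10, 20]]
Observability matrix O = [C; CA] = [[2, 4], [10, 20]]
Every row of O is a scalar multiple of row 1 = [2, 4] (multipliers 1, 5), so the rows span a one-dimensional space.
O ≠ 0, hence rank(O) = 1.
rank(O) = 1 < n = 2, so the pair (A, C) is not completely observable.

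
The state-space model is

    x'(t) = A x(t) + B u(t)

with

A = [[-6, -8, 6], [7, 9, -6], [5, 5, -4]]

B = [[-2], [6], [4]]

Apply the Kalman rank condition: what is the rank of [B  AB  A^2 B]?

2

AB = [[-12], [16], [4]]
A^2B = [[-32], [36], [4]]
Controllability matrix C = [B  AB  A^2B] = [[-2, -12, -32], [6, 16, 36], [4, 4, 4]]
The rows r1, r2, r3 of C are linearly dependent: -r1 - r2 + r3 = 0 (check each entry), so rank(C) ≤ 2.
The 2×2 minor from rows 1, 2, columns 1, 2 is (-2)·16 - (-12)·6 = -32 - (-72) = 40 ≠ 0, so rank(C) = 2.
rank(C) = 2 < n = 3, so the pair (A, B) is not completely controllable.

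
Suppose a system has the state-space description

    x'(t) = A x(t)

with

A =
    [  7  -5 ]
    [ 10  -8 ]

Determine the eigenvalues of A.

det(sI - A) = s^2 - (tr A)s + det A, with tr A = 7 + (-8) = -1 and det A = 7·(-8) - (-5)·10 = -56 - (-50) = -6.
So p(s) = det(sI - A) = s^2 + s - 6.
Factor s^2 + s - 6: two numbers with sum -1 and product -6 are 2 and -3, so s^2 + s - 6 = (s - 2)(s + 3).
Hence p(s) = (s - 2) (s + 3), with roots -3, 2.
At least one eigenvalue has non-negative real part, so the system is not asymptotically stable.

-3, 2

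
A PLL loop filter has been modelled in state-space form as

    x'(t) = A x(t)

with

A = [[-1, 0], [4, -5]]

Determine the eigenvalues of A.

det(sI - A) = s^2 - (tr A)s + det A, with tr A = (-1) + (-5) = -6 and det A = (-1)·(-5) - 0·4 = 5 - 0 = 5.
So p(s) = det(sI - A) = s^2 + 6s + 5.
Factor s^2 + 6s + 5: two numbers with sum -6 and product 5 are -1 and -5, so s^2 + 6s + 5 = (s + 1)(s + 5).
Hence p(s) = (s + 1) (s + 5), with roots -5, -1.
All eigenvalues have negative real part, so the system is asymptotically stable.

-5, -1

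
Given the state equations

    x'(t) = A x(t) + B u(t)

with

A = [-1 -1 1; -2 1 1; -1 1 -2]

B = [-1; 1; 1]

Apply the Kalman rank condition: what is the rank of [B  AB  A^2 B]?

3

AB = [[1], [4], [0]]
A^2B = [[-5], [2], [3]]
Controllability matrix C = [B  AB  A^2B] = [[-1, 1, -5], [1, 4, 2], [1, 0, 3]]
det(C) = (-1)·(4·3 - 2·0) - 1·(1·3 - 2·1) + (-5)·(1·0 - 4·1) = (-1)·12 - 1·1 + (-5)·(-4) = 7 ≠ 0, so rank(C) = 3.
rank(C) = 3 = n, so the pair (A, B) is completely controllable.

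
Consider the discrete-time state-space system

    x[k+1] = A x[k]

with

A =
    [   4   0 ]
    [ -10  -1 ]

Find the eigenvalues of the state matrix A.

-1, 4

det(zI - A) = z^2 - (tr A)z + det A, with tr A = 4 + (-1) = 3 and det A = 4·(-1) - 0·(-10) = -4 - 0 = -4.
So p(z) = det(zI - A) = z^2 - 3z - 4.
Factor z^2 - 3z - 4: two numbers with sum 3 and product -4 are 4 and -1, so z^2 - 3z - 4 = (z - 4)(z + 1).
Hence p(z) = (z - 4) (z + 1), with roots -1, 4.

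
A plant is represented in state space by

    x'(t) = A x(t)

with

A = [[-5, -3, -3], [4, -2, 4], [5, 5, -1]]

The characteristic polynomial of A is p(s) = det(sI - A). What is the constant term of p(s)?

72

Expand det(sI - A) for the 3×3 matrix.
p(s) = s^3 + 8s^2 + 24s + 72.
(Check: constant term = det(-A) = (-1)^3 det A = 72; coefficient of s^2 = -tr A = 8.)
The constant term is 72.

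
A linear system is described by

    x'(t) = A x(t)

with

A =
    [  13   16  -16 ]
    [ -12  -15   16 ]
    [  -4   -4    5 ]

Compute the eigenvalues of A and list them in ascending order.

-3, 1, 5

det(sI - A) = s^3 - (tr A)s^2 + (M11 + M22 + M33)s - det A, where Mii is the 2×2 principal minor of A obtained by deleting row i and column i.
tr A = 13 + (-15) + 5 = 3; M11 = (-15)·5 - 16·(-4) = -75 - (-64) = -11; M22 = 13·5 - (-16)·(-4) = 65 - 64 = 1; M33 = 13·(-15) - 16·(-12) = -195 - (-192) = -3; sum of minors = -13.
det A = 13·((-15)·5 - 16·(-4)) - 16·((-12)·5 - 16·(-4)) + (-16)·((-12)·(-4) - (-15)·(-4)) = 13·(-11) - 16·4 + (-16)·(-12) = -15.
So p(s) = det(sI - A) = s^3 - 3s^2 - 13s + 15.
Rational-root test: any integer root divides 15. Testing small divisors, s = 1 works: p(1) = 1 + (-3) + (-13) + 15 = 0, so (s - 1) is a factor.
Dividing, p(s) = (s - 1)(s^2 - 2s - 15).
Factor s^2 - 2s - 15: two numbers with sum 2 and product -15 are 5 and -3, so s^2 - 2s - 15 = (s - 5)(s + 3).
Hence p(s) = (s - 5) (s - 1) (s + 3), with roots -3, 1, 5.
At least one eigenvalue has non-negative real part, so the system is not asymptotically stable.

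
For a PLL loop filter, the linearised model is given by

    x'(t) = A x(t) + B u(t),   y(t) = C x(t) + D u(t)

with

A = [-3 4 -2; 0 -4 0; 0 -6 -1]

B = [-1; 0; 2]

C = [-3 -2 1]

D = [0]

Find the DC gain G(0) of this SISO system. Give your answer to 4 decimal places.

7.0000

G(0) = C(-A)^{-1}B + D = -C A^{-1} B + D.
det A = -12, so A^{-1} = (1/-12)·adj(A) = [[-1/3, -4/3, 2/3], [0, -1/4, 0], [0, 3/2, -1]]
A^{-1} B = [5/3, 0, -2]^T
C A^{-1} B = -7
G(0) = D - C A^{-1} B = 0 - (-7) = 7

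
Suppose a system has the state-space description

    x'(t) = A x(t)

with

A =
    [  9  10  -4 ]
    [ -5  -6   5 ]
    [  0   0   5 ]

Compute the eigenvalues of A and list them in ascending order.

-1, 4, 5

det(sI - A) = s^3 - (tr A)s^2 + (M11 + M22 + M33)s - det A, where Mii is the 2×2 principal minor of A obtained by deleting row i and column i.
tr A = 9 + (-6) + 5 = 8; M11 = (-6)·5 - 5·0 = -30 - 0 = -30; M22 = 9·5 - (-4)·0 = 45 - 0 = 45; M33 = 9·(-6) - 10·(-5) = -54 - (-50) = -4; sum of minors = 11.
det A = 9·((-6)·5 - 5·0) - 10·((-5)·5 - 5·0) + (-4)·((-5)·0 - (-6)·0) = 9·(-30) - 10·(-25) + (-4)·0 = -20.
So p(s) = det(sI - A) = s^3 - 8s^2 + 11s + 20.
Rational-root test: any integer root divides 20. Testing small divisors, s = -1 works: p(-1) = -1 + (-8) + (-11) + 20 = 0, so (s + 1) is a factor.
Dividing, p(s) = (s + 1)(s^2 - 9s + 20).
Factor s^2 - 9s + 20: two numbers with sum 9 and product 20 are 5 and 4, so s^2 - 9s + 20 = (s - 5)(s - 4).
Hence p(s) = (s - 5) (s - 4) (s + 1), with roots -1, 4, 5.
At least one eigenvalue has non-negative real part, so the system is not asymptotically stable.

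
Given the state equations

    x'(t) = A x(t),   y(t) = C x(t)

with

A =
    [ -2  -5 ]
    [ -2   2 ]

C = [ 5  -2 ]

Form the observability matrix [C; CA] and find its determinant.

-157

CA = [[-6, -29]]
Observability matrix O = [C; CA] = [[5, -2], [-6, -29]]
det(O) = 5·(-29) - (-2)·(-6) = -145 - 12 = -157
Since det(O) ≠ 0, rank(O) = 2 and the system is completely observable.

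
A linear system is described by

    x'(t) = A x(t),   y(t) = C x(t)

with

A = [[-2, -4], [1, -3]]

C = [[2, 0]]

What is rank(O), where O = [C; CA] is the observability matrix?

2

CA = [[-4, -8]]
Observability matrix O = [C; CA] = [[2, 0], [-4, -8]]
det(O) = 2·(-8) - 0·(-4) = -16 - 0 = -16 ≠ 0, so rank(O) = 2.
rank(O) = 2 = n, so the pair (A, C) is completely observable.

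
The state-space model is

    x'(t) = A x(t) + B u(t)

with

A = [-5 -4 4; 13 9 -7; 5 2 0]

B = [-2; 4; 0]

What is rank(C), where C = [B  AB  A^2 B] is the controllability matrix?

2

AB = [[-6], [10], [-2]]
A^2B = [[-18], [26], [-10]]
Controllability matrix C = [B  AB  A^2B] = [[-2, -6, -18], [4, 10, 26], [0, -2, -10]]
The rows r1, r2, r3 of C are linearly dependent: -2·r1 - r2 + r3 = 0 (check each entry), so rank(C) ≤ 2.
The 2×2 minor from rows 1, 2, columns 1, 2 is (-2)·10 - (-6)·4 = -20 - (-24) = 4 ≠ 0, so rank(C) = 2.
rank(C) = 2 < n = 3, so the pair (A, B) is not completely controllable.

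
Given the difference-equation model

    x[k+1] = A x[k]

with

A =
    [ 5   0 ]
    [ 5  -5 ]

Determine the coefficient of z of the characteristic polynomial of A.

0

For a 2×2 matrix, det(zI - A) = z^2 - (tr A)z + det A.
tr A = 0, det A = -25.
So p(z) = z^2 - 25.
The coefficient of z is 0.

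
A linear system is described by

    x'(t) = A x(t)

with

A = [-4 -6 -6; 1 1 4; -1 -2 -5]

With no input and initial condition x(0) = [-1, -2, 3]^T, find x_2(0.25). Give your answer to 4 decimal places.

det(sI - A) = s^3 - (tr A)s^2 + (M11 + M22 + M33)s - det A, where Mii is the 2×2 principal minor of A obtained by deleting row i and column i.
tr A = (-4) + 1 + (-5) = -8; M11 = 1·(-5) - 4·(-2) = -5 - (-8) = 3; M22 = (-4)·(-5) - (-6)·(-1) = 20 - 6 = 14; M33 = (-4)·1 - (-6)·1 = -4 - (-6) = 2; sum of minors = 19.
det A = (-4)·(1·(-5) - 4·(-2)) - (-6)·(1·(-5) - 4·(-1)) + (-6)·(1·(-2) - 1·(-1)) = (-4)·3 - (-6)·(-1) + (-6)·(-1) = -12.
So p(s) = det(sI - A) = s^3 + 8s^2 + 19s + 12.
Rational-root test: any integer root divides 12. Testing small divisors, s = -1 works: p(-1) = -1 + 8 + (-19) + 12 = 0, so (s + 1) is a factor.
Dividing, p(s) = (s + 1)(s^2 + 7s + 12).
Factor s^2 + 7s + 12: two numbers with sum -7 and product 12 are -3 and -4, so s^2 + 7s + 12 = (s + 3)(s + 4).
Hence p(s) = (s + 1) (s + 3) (s + 4), with roots -4, -3, -1.
The eigenvalues -4, -3, -1 are distinct and real, so A is diagonalisable and x(t) = e^{At} x(0) = V diag(e^{λ_i t}) V^{-1} x(0), where the columns of V are the eigenvectors.
λ = -4: A - (-4)I = [[0, -6, -6], [1, 5, 4], [-1, -2, -1]]. v must be orthogonal to every row; (row 1) × (row 2) = [6, -6, 6], so take v_1 = [1, -1, 1]^T.
λ = -3: A - (-3)I = [[-1, -6, -6], [1, 4, 4], [-1, -2, -2]]. v must be orthogonal to every row; (row 1) × (row 2) = [0, -2, 2], so take v_2 = [0, -1, 1]^T.
λ = -1: A - (-1)I = [[-3, -6, -6], [1, 2, 4], [-1, -2, -4]]. v must be orthogonal to every row; (row 1) × (row 2) = [-12, 6, 0], so take v_3 = [-2, 1, 0]^T.
V = [v_1 v_2 v_3] = [[1, 0, -2], [-1, -1, 1], [1, 1, 0]] has det V = -1, so V^{-1} = adj(V)/det V = [[1, 2, 2], [-1, -2, -1], [0, 1, 1]].
Modal coordinates z(0) = V^{-1} x(0): 1·(-1) + 2·(-2) + 2·3 = 1; (-1)·(-1) + (-2)·(-2) + (-1)·3 = 2; 0·(-1) + 1·(-2) + 1·3 = 1; so z(0) = [1, 2, 1]^T.
x_2(t) = Σ_i (v_i)_2 · z_i(0) · e^{λ_i t} (row 2 of V times the modal terms).
x_2(0.25) = (-1)·1·e^{-4·0.25} + (-1)·2·e^{-3·0.25} + 1·1·e^{-1·0.25} = (-1)·0.367879 + (-2)·0.472367 + 1·0.778801 = -0.5338.

-0.5338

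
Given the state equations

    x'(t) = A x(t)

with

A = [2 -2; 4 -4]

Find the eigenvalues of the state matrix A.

-2, 0

det(sI - A) = s^2 - (tr A)s + det A, with tr A = 2 + (-4) = -2 and det A = 2·(-4) - (-2)·4 = -8 - (-8) = 0.
So p(s) = det(sI - A) = s^2 + 2s.
Factor s^2 + 2s: two numbers with sum -2 and product 0 are 0 and -2, so s^2 + 2s = s(s + 2).
Hence p(s) = s (s + 2), with roots -2, 0.
At least one eigenvalue has non-negative real part, so the system is not asymptotically stable.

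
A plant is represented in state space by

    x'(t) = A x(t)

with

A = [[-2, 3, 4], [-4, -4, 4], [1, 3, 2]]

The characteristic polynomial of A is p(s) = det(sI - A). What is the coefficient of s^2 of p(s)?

4

Expand det(sI - A) for the 3×3 matrix.
p(s) = s^3 + 4s^2 - 8s - 44.
(Check: constant term = det(-A) = (-1)^3 det A = -44; coefficient of s^2 = -tr A = 4.)
The coefficient of s^2 is 4.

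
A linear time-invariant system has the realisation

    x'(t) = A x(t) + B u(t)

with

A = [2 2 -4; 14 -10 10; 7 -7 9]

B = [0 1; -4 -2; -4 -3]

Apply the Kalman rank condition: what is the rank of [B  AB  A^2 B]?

2

AB = [[8, 10], [0, 4], [-8, -6]]
A^2B = [[48, 52], [32, 40], [-16, -12]]
Controllability matrix C = [B  AB  A^2B] = [[0, 1, 8, 10, 48, 52], [-4, -2, 0, 4, 32, 40], [-4, -3, -8, -6, -16, -12]]
The rows r1, r2, r3 of C are linearly dependent: r1 - r2 + r3 = 0 (check each entry), so rank(C) ≤ 2.
The 2×2 minor from rows 1, 2, columns 1, 2 is 0·(-2) - 1·(-4) = 0 - (-4) = 4 ≠ 0, so rank(C) = 2.
rank(C) = 2 < n = 3, so the pair (A, B) is not completely controllable.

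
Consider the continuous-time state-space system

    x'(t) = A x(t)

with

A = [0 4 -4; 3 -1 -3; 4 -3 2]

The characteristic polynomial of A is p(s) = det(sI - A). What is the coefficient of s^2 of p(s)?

-1

Expand det(sI - A) for the 3×3 matrix.
p(s) = s^3 - s^2 - 7s + 52.
(Check: constant term = det(-A) = (-1)^3 det A = 52; coefficient of s^2 = -tr A = -1.)
The coefficient of s^2 is -1.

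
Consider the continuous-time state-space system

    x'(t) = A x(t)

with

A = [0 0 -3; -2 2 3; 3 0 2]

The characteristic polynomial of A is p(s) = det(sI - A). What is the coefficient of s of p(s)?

13

Expand det(sI - A) for the 3×3 matrix.
p(s) = s^3 - 4s^2 + 13s - 18.
(Check: constant term = det(-A) = (-1)^3 det A = -18; coefficient of s^2 = -tr A = -4.)
The coefficient of s is 13.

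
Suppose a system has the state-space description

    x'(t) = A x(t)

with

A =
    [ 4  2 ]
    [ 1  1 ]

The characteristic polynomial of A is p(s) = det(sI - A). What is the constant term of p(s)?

2

For a 2×2 matrix, det(sI - A) = s^2 - (tr A)s + det A.
tr A = 5, det A = 2.
So p(s) = s^2 - 5s + 2.
The constant term is 2.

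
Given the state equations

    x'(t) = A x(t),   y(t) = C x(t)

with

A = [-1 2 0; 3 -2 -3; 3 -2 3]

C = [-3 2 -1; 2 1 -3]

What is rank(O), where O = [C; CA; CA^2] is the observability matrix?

3

CA = [[6, -8, -9], [-8, 8, -12]]
CA^2 = [[-57, 46, -3], [-4, -8, -60]]
Observability matrix O = [C; CA; CA^2] = [[-3, 2, -1], [2, 1, -3], [6, -8, -9], [-8, 8, -12], [-57, 46, -3], [-4, -8, -60]]
Take the 3×3 submatrix of O formed by rows 1, 2, 3: [[-3, 2, -1], [2, 1, -3], [6, -8, -9]]. Its determinant is (-3)·(1·(-9) - (-3)·(-8)) - 2·(2·(-9) - (-3)·6) + (-1)·(2·(-8) - 1·6) = (-3)·(-33) - 2·0 + (-1)·(-22) = 121 ≠ 0.
So rank(O) ≥ 3; since O has 3 columns, rank(O) = 3.
rank(O) = 3 = n, so the pair (A, C) is completely observable.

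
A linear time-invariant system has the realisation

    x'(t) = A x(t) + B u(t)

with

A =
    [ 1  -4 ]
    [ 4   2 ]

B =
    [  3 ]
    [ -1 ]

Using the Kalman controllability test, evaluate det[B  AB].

AB = [[7], [10]]
Controllability matrix C = [B  AB] = [[3, 7], [-1, 10]]
det(C) = 3·10 - 7·(-1) = 30 - (-7) = 37
Since det(C) ≠ 0, rank(C) = 2 and the system is completely controllable.

37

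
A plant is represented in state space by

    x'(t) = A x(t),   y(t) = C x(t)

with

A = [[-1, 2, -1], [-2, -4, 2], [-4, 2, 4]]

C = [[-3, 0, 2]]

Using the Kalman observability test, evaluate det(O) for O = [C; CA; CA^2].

CA = [[-5, -2, 11]]
CA^2 = [[-35, 20, 45]]
Observability matrix O = [C; CA; CA^2] = [[-3, 0, 2], [-5, -2, 11], [-35, 20, 45]]
Expanding along the first row, det(O) = (-3)·((-2)·45 - 11·20) - 0·((-5)·45 - 11·(-35)) + 2·((-5)·20 - (-2)·(-35)) = (-3)·(-310) - 0·160 + 2·(-170) = 590
Since det(O) ≠ 0, rank(O) = 3 and the system is completely observable.

590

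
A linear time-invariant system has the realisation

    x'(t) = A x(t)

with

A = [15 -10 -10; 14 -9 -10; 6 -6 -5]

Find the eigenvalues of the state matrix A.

det(sI - A) = s^3 - (tr A)s^2 + (M11 + M22 + M33)s - det A, where Mii is the 2×2 principal minor of A obtained by deleting row i and column i.
tr A = 15 + (-9) + (-5) = 1; M11 = (-9)·(-5) - (-10)·(-6) = 45 - 60 = -15; M22 = 15·(-5) - (-10)·6 = -75 - (-60) = -15; M33 = 15·(-9) - (-10)·14 = -135 - (-140) = 5; sum of minors = -25.
det A = 15·((-9)·(-5) - (-10)·(-6)) - (-10)·(14·(-5) - (-10)·6) + (-10)·(14·(-6) - (-9)·6) = 15·(-15) - (-10)·(-10) + (-10)·(-30) = -25.
So p(s) = det(sI - A) = s^3 - s^2 - 25s + 25.
Rational-root test: any integer root divides 25. Testing small divisors, s = 1 works: p(1) = 1 + (-1) + (-25) + 25 = 0, so (s - 1) is a factor.
Dividing, p(s) = (s - 1)(s^2 - 25).
Factor s^2 - 25: two numbers with sum 0 and product -25 are 5 and -5, so s^2 - 25 = (s - 5)(s + 5).
Hence p(s) = (s - 5) (s - 1) (s + 5), with roots -5, 1, 5.
At least one eigenvalue has non-negative real part, so the system is not asymptotically stable.

-5, 1, 5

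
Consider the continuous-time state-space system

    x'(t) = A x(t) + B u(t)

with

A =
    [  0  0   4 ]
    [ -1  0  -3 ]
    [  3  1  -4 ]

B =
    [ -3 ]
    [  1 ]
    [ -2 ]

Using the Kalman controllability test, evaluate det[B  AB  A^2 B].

AB = [[-8], [9], [0]]
A^2B = [[0], [8], [-15]]
Controllability matrix C = [B  AB  A^2B] = [[-3, -8, 0], [1, 9, 8], [-2, 0, -15]]
Expanding along the first row, det(C) = (-3)·(9·(-15) - 8·0) - (-8)·(1·(-15) - 8·(-2)) + 0·(1·0 - 9·(-2)) = (-3)·(-135) - (-8)·1 + 0·18 = 413
Since det(C) ≠ 0, rank(C) = 3 and the system is completely controllable.

413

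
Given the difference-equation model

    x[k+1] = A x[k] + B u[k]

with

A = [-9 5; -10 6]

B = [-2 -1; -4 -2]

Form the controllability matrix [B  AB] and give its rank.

1

AB = [[-2, -1], [-4, -2]]
Controllability matrix C = [B  AB] = [[-2, -1, -2, -1], [-4, -2, -4, -2]]
Every column of C is a scalar multiple of column 1 = [-2, -4] (multipliers 1, 1/2, 1, 1/2), so the columns span a one-dimensional space.
C ≠ 0, hence rank(C) = 1.
rank(C) = 1 < n = 2, so the pair (A, B) is not completely controllable.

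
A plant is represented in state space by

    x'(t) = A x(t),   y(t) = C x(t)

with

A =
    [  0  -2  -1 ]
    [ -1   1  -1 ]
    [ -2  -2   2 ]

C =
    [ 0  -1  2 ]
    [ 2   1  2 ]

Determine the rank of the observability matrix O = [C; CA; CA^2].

CA = [[-3, -5, 5], [-5, -7, 1]]
CA^2 = [[-5, -9, 18], [5, 1, 14]]
Observability matrix O = [C; CA; CA^2] = [[0, -1, 2], [2, 1, 2], [-3, -5, 5], [-5, -7, 1], [-5, -9, 18], [5, 1, 14]]
Take the 3×3 submatrix of O formed by rows 1, 2, 3: [[0, -1, 2], [2, 1, 2], [-3, -5, 5]]. Its determinant is 0·(1·5 - 2·(-5)) - (-1)·(2·5 - 2·(-3)) + 2·(2·(-5) - 1·(-3)) = 0·15 - (-1)·16 + 2·(-7) = 2 ≠ 0.
So rank(O) ≥ 3; since O has 3 columns, rank(O) = 3.
rank(O) = 3 = n, so the pair (A, C) is completely observable.

3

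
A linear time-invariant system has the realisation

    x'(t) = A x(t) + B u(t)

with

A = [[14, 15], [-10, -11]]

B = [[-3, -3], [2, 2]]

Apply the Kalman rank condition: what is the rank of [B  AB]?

1

AB = [[-12, -12], [8, 8]]
Controllability matrix C = [B  AB] = [[-3, -3, -12, -12], [2, 2, 8, 8]]
Every column of C is a scalar multiple of column 1 = [-3, 2] (multipliers 1, 1, 4, 4), so the columns span a one-dimensional space.
C ≠ 0, hence rank(C) = 1.
rank(C) = 1 < n = 2, so the pair (A, B) is not completely controllable.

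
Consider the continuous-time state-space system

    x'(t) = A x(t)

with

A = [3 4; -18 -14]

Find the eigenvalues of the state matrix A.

-6, -5

det(sI - A) = s^2 - (tr A)s + det A, with tr A = 3 + (-14) = -11 and det A = 3·(-14) - 4·(-18) = -42 - (-72) = 30.
So p(s) = det(sI - A) = s^2 + 11s + 30.
Factor s^2 + 11s + 30: two numbers with sum -11 and product 30 are -5 and -6, so s^2 + 11s + 30 = (s + 5)(s + 6).
Hence p(s) = (s + 5) (s + 6), with roots -6, -5.
All eigenvalues have negative real part, so the system is asymptotically stable.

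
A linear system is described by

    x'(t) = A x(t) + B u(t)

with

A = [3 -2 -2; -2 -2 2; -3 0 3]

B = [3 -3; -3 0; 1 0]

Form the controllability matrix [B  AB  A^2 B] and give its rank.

AB = [[13, -9], [2, 6], [-6, 9]]
A^2B = [[47, -57], [-42, 24], [-57, 54]]
Controllability matrix C = [B  AB  A^2B] = [[3, -3, 13, -9, 47, -57], [-3, 0, 2, 6, -42, 24], [1, 0, -6, 9, -57, 54]]
Take the 3×3 submatrix of C formed by columns 1, 2, 3: [[3, -3, 13], [-3, 0, 2], [1, 0, -6]]. Its determinant is 3·(0·(-6) - 2·0) - (-3)·((-3)·(-6) - 2·1) + 13·((-3)·0 - 0·1) = 3·0 - (-3)·16 + 13·0 = 48 ≠ 0.
So rank(C) ≥ 3; since C has 3 rows, rank(C) = 3.
rank(C) = 3 = n, so the pair (A, B) is completely controllable.

3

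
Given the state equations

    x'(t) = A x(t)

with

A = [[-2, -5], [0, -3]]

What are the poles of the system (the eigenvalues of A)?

-3, -2

det(sI - A) = s^2 - (tr A)s + det A, with tr A = (-2) + (-3) = -5 and det A = (-2)·(-3) - (-5)·0 = 6 - 0 = 6.
So p(s) = det(sI - A) = s^2 + 5s + 6.
Factor s^2 + 5s + 6: two numbers with sum -5 and product 6 are -2 and -3, so s^2 + 5s + 6 = (s + 2)(s + 3).
Hence p(s) = (s + 2) (s + 3), with roots -3, -2.
All eigenvalues have negative real part, so the system is asymptotically stable.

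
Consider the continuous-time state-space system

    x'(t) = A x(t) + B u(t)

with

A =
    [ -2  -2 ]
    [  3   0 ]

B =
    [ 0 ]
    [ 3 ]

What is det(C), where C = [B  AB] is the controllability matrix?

AB = [[-6], [0]]
Controllability matrix C = [B  AB] = [[0, -6], [3, 0]]
det(C) = 0·0 - (-6)·3 = 0 - (-18) = 18
Since det(C) ≠ 0, rank(C) = 2 and the system is completely controllable.

18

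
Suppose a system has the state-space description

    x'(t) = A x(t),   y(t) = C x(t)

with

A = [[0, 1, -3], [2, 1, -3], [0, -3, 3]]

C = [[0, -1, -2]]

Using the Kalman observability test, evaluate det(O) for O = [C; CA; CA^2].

214

CA = [[-2, 5, -3]]
CA^2 = [[10, 12, -18]]
Observability matrix O = [C; CA; CA^2] = [[0, -1, -2], [-2, 5, -3], [10, 12, -18]]
Expanding along the first row, det(O) = 0·(5·(-18) - (-3)·12) - (-1)·((-2)·(-18) - (-3)·10) + (-2)·((-2)·12 - 5·10) = 0·(-54) - (-1)·66 + (-2)·(-74) = 214
Since det(O) ≠ 0, rank(O) = 3 and the system is completely observable.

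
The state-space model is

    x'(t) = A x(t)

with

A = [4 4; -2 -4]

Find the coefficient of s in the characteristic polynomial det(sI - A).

0

For a 2×2 matrix, det(sI - A) = s^2 - (tr A)s + det A.
tr A = 0, det A = -8.
So p(s) = s^2 - 8.
The coefficient of s is 0.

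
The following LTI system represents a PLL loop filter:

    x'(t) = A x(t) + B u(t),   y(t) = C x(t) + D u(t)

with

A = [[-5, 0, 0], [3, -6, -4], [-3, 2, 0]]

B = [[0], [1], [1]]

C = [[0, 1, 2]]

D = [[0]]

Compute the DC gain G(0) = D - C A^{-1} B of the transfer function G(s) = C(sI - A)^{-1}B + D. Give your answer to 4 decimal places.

1.5000

G(0) = C(-A)^{-1}B + D = -C A^{-1} B + D.
det A = -40, so A^{-1} = (1/-40)·adj(A) = [[-1/5, 0, 0], [-3/10, 0, 1/2], [3/10, -1/4, -3/4]]
A^{-1} B = [0, 1/2, -1]^T
C A^{-1} B = -3/2
G(0) = D - C A^{-1} B = 0 - (-3/2) = 3/2 ≈ 1.5000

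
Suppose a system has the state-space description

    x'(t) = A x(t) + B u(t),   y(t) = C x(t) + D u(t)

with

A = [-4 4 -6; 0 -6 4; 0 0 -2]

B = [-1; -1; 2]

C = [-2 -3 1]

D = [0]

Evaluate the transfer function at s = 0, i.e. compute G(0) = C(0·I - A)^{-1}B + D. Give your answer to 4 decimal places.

G(0) = C(-A)^{-1}B + D = -C A^{-1} B + D.
det A = -48, so A^{-1} = (1/-48)·adj(A) = [[-1/4, -1/6, 5/12], [0, -1/6, -1/3], [0, 0, -1/2]]
A^{-1} B = [5/4, -1/2, -1]^T
C A^{-1} B = -2
G(0) = D - C A^{-1} B = 0 - (-2) = 2

2.0000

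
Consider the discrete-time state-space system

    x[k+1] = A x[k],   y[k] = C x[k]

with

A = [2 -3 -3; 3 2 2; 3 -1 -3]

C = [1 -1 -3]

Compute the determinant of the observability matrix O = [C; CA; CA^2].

CA = [[-10, -2, 4]]
CA^2 = [[-14, 22, 14]]
Observability matrix O = [C; CA; CA^2] = [[1, -1, -3], [-10, -2, 4], [-14, 22, 14]]
Expanding along the first row, det(O) = 1·((-2)·14 - 4·22) - (-1)·((-10)·14 - 4·(-14)) + (-3)·((-10)·22 - (-2)·(-14)) = 1·(-116) - (-1)·(-84) + (-3)·(-248) = 544
Since det(O) ≠ 0, rank(O) = 3 and the system is completely observable.

544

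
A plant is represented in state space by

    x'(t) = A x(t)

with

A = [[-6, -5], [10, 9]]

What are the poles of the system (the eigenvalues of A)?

-1, 4

det(sI - A) = s^2 - (tr A)s + det A, with tr A = (-6) + 9 = 3 and det A = (-6)·9 - (-5)·10 = -54 - (-50) = -4.
So p(s) = det(sI - A) = s^2 - 3s - 4.
Factor s^2 - 3s - 4: two numbers with sum 3 and product -4 are 4 and -1, so s^2 - 3s - 4 = (s - 4)(s + 1).
Hence p(s) = (s - 4) (s + 1), with roots -1, 4.
At least one eigenvalue has non-negative real part, so the system is not asymptotically stable.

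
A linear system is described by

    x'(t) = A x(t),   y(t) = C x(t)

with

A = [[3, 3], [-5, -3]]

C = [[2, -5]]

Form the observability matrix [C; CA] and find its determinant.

CA = [[31, 21]]
Observability matrix O = [C; CA] = [[2, -5], [31, 21]]
det(O) = 2·21 - (-5)·31 = 42 - (-155) = 197
Since det(O) ≠ 0, rank(O) = 2 and the system is completely observable.

197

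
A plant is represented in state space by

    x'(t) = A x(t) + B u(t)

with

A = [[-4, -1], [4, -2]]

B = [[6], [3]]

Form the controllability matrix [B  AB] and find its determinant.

189

AB = [[-27], [18]]
Controllability matrix C = [B  AB] = [[6, -27], [3, 18]]
det(C) = 6·18 - (-27)·3 = 108 - (-81) = 189
Since det(C) ≠ 0, rank(C) = 2 and the system is completely controllable.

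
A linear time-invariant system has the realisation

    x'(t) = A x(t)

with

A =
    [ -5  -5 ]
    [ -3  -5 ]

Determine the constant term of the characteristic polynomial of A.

10

For a 2×2 matrix, det(sI - A) = s^2 - (tr A)s + det A.
tr A = -10, det A = 10.
So p(s) = s^2 + 10s + 10.
The constant term is 10.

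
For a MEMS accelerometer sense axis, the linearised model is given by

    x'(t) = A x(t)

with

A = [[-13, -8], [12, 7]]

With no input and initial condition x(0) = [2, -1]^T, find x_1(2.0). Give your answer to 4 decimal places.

det(sI - A) = s^2 - (tr A)s + det A, with tr A = (-13) + 7 = -6 and det A = (-13)·7 - (-8)·12 = -91 - (-96) = 5.
So p(s) = det(sI - A) = s^2 + 6s + 5.
Factor s^2 + 6s + 5: two numbers with sum -6 and product 5 are -1 and -5, so s^2 + 6s + 5 = (s + 1)(s + 5).
Hence p(s) = (s + 1) (s + 5), with roots -5, -1.
The eigenvalues -5, -1 are distinct and real, so A is diagonalisable and x(t) = e^{At} x(0) = V diag(e^{λ_i t}) V^{-1} x(0), where the columns of V are the eigenvectors.
λ = -5: A - (-5)I = [[-8, -8], [12, 12]]. Row 1 gives (-8)·v1 + (-8)·v2 = 0, so take v_1 = [1, -1]^T.
λ = -1: A - (-1)I = [[-12, -8], [12, 8]]. Row 1 gives (-12)·v1 + (-8)·v2 = 0, so take v_2 = [-2, 3]^T.
V = [v_1 v_2] = [[1, -2], [-1, 3]] has det V = 1, so V^{-1} = adj(V)/det V = [[3, 2], [1, 1]].
Modal coordinates z(0) = V^{-1} x(0): 3·2 + 2·(-1) = 4; 1·2 + 1·(-1) = 1; so z(0) = [4, 1]^T.
x_1(t) = Σ_i (v_i)_1 · z_i(0) · e^{λ_i t} (row 1 of V times the modal terms).
x_1(2.0) = 1·4·e^{-5·2.0} + (-2)·1·e^{-1·2.0} = 4·0.000045 + (-2)·0.135335 = -0.2705.

-0.2705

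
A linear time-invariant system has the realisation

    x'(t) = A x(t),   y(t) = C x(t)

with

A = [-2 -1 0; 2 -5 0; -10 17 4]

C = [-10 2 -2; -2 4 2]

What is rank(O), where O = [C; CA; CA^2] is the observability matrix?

2

CA = [[44, -34, -8], [-8, 16, 8]]
CA^2 = [[-76, -10, -32], [-32, 64, 32]]
Observability matrix O = [C; CA; CA^2] = [[-10, 2, -2], [-2, 4, 2], [44, -34, -8], [-8, 16, 8], [-76, -10, -32], [-32, 64, 32]]
The columns c1, c2, c3 of O are linearly dependent: -c1 - 2·c2 + 3·c3 = 0 (check each entry), so rank(O) ≤ 2.
The 2×2 minor from rows 1, 2, columns 1, 2 is (-10)·4 - 2·(-2) = -40 - (-4) = -36 ≠ 0, so rank(O) = 2.
rank(O) = 2 < n = 3, so the pair (A, C) is not completely observable.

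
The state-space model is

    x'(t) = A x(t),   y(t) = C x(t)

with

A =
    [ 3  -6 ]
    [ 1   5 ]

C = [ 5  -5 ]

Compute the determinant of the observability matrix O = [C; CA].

CA = [[10, -55]]
Observability matrix O = [C; CA] = [[5, -5], [10, -55]]
det(O) = 5·(-55) - (-5)·10 = -275 - (-50) = -225
Since det(O) ≠ 0, rank(O) = 2 and the system is completely observable.

-225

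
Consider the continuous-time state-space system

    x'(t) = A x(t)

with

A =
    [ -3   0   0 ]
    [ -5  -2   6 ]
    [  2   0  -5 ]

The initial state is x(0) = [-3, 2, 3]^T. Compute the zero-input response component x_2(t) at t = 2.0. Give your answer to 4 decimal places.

0.2084

det(sI - A) = s^3 - (tr A)s^2 + (M11 + M22 + M33)s - det A, where Mii is the 2×2 principal minor of A obtained by deleting row i and column i.
tr A = (-3) + (-2) + (-5) = -10; M11 = (-2)·(-5) - 6·0 = 10 - 0 = 10; M22 = (-3)·(-5) - 0·2 = 15 - 0 = 15; M33 = (-3)·(-2) - 0·(-5) = 6 - 0 = 6; sum of minors = 31.
det A = (-3)·((-2)·(-5) - 6·0) - 0·((-5)·(-5) - 6·2) + 0·((-5)·0 - (-2)·2) = (-3)·10 - 0·13 + 0·4 = -30.
So p(s) = det(sI - A) = s^3 + 10s^2 + 31s + 30.
Rational-root test: any integer root divides 30. Testing small divisors, s = -2 works: p(-2) = -8 + 40 + (-62) + 30 = 0, so (s + 2) is a factor.
Dividing, p(s) = (s + 2)(s^2 + 8s + 15).
Factor s^2 + 8s + 15: two numbers with sum -8 and product 15 are -3 and -5, so s^2 + 8s + 15 = (s + 3)(s + 5).
Hence p(s) = (s + 2) (s + 3) (s + 5), with roots -5, -3, -2.
The eigenvalues -5, -3, -2 are distinct and real, so A is diagonalisable and x(t) = e^{At} x(0) = V diag(e^{λ_i t}) V^{-1} x(0), where the columns of V are the eigenvectors.
λ = -5: A - (-5)I = [[2, 0, 0], [-5, 3, 6], [2, 0, 0]]. v must be orthogonal to every row; (row 1) × (row 2) = [0, -12, 6], so take v_1 = [0, 2, -1]^T.
λ = -3: A - (-3)I = [[0, 0, 0], [-5, 1, 6], [2, 0, -2]]. v must be orthogonal to every row; (row 2) × (row 3) = [-2, 2, -2], so take v_2 = [-1, 1, -1]^T.
λ = -2: A - (-2)I = [[-1, 0, 0], [-5, 0, 6], [2, 0, -3]]. v must be orthogonal to every row; (row 1) × (row 2) = [0, 6, 0], so take v_3 = [0, 1, 0]^T.
V = [v_1 v_2 v_3] = [[0, -1, 0], [2, 1, 1], [-1, -1, 0]] has det V = 1, so V^{-1} = adj(V)/det V = [[1, 0, -1], [-1, 0, 0], [-1, 1, 2]].
Modal coordinates z(0) = V^{-1} x(0): 1·(-3) + 0·2 + (-1)·3 = -6; (-1)·(-3) + 0·2 + 0·3 = 3; (-1)·(-3) + 1·2 + 2·3 = 11; so z(0) = [-6, 3, 11]^T.
x_2(t) = Σ_i (v_i)_2 · z_i(0) · e^{λ_i t} (row 2 of V times the modal terms).
x_2(2.0) = 2·(-6)·e^{-5·2.0} + 1·3·e^{-3·2.0} + 1·11·e^{-2·2.0} = (-12)·0.000045 + 3·0.002479 + 11·0.018316 = 0.2084.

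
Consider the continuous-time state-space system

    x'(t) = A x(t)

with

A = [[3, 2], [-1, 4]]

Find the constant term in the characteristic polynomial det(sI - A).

14

For a 2×2 matrix, det(sI - A) = s^2 - (tr A)s + det A.
tr A = 7, det A = 14.
So p(s) = s^2 - 7s + 14.
The constant term is 14.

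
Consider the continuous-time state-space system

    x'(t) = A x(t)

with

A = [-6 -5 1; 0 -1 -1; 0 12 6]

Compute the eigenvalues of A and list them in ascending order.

-6, 2, 3

det(sI - A) = s^3 - (tr A)s^2 + (M11 + M22 + M33)s - det A, where Mii is the 2×2 principal minor of A obtained by deleting row i and column i.
tr A = (-6) + (-1) + 6 = -1; M11 = (-1)·6 - (-1)·12 = -6 - (-12) = 6; M22 = (-6)·6 - 1·0 = -36 - 0 = -36; M33 = (-6)·(-1) - (-5)·0 = 6 - 0 = 6; sum of minors = -24.
det A = (-6)·((-1)·6 - (-1)·12) - (-5)·(0·6 - (-1)·0) + 1·(0·12 - (-1)·0) = (-6)·6 - (-5)·0 + 1·0 = -36.
So p(s) = det(sI - A) = s^3 + s^2 - 24s + 36.
Rational-root test: any integer root divides 36. Testing small divisors, s = 2 works: p(2) = 8 + 4 + (-48) + 36 = 0, so (s - 2) is a factor.
Dividing, p(s) = (s - 2)(s^2 + 3s - 18).
Factor s^2 + 3s - 18: two numbers with sum -3 and product -18 are 3 and -6, so s^2 + 3s - 18 = (s - 3)(s + 6).
Hence p(s) = (s - 3) (s - 2) (s + 6), with roots -6, 2, 3.
At least one eigenvalue has non-negative real part, so the system is not asymptotically stable.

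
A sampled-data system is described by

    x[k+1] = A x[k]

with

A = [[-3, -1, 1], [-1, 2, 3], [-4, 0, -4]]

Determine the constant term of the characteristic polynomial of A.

-48

Expand det(zI - A) for the 3×3 matrix.
p(z) = z^3 + 5z^2 + z - 48.
(Check: constant term = det(-A) = (-1)^3 det A = -48; coefficient of z^2 = -tr A = 5.)
The constant term is -48.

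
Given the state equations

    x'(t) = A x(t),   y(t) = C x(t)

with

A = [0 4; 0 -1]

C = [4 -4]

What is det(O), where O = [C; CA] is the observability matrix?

80

CA = [[0, 20]]
Observability matrix O = [C; CA] = [[4, -4], [0, 20]]
det(O) = 4·20 - (-4)·0 = 80 - 0 = 80
Since det(O) ≠ 0, rank(O) = 2 and the system is completely observable.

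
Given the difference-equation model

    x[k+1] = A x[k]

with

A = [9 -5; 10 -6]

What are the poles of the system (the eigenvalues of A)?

det(zI - A) = z^2 - (tr A)z + det A, with tr A = 9 + (-6) = 3 and det A = 9·(-6) - (-5)·10 = -54 - (-50) = -4.
So p(z) = det(zI - A) = z^2 - 3z - 4.
Factor z^2 - 3z - 4: two numbers with sum 3 and product -4 are 4 and -1, so z^2 - 3z - 4 = (z - 4)(z + 1).
Hence p(z) = (z - 4) (z + 1), with roots -1, 4.

-1, 4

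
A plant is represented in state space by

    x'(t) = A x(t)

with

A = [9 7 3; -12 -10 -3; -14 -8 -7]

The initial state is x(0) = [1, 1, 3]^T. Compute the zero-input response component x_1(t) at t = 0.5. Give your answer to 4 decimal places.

4.9673

det(sI - A) = s^3 - (tr A)s^2 + (M11 + M22 + M33)s - det A, where Mii is the 2×2 principal minor of A obtained by deleting row i and column i.
tr A = 9 + (-10) + (-7) = -8; M11 = (-10)·(-7) - (-3)·(-8) = 70 - 24 = 46; M22 = 9·(-7) - 3·(-14) = -63 - (-42) = -21; M33 = 9·(-10) - 7·(-12) = -90 - (-84) = -6; sum of minors = 19.
det A = 9·((-10)·(-7) - (-3)·(-8)) - 7·((-12)·(-7) - (-3)·(-14)) + 3·((-12)·(-8) - (-10)·(-14)) = 9·46 - 7·42 + 3·(-44) = -12.
So p(s) = det(sI - A) = s^3 + 8s^2 + 19s + 12.
Rational-root test: any integer root divides 12. Testing small divisors, s = -1 works: p(-1) = -1 + 8 + (-19) + 12 = 0, so (s + 1) is a factor.
Dividing, p(s) = (s + 1)(s^2 + 7s + 12).
Factor s^2 + 7s + 12: two numbers with sum -7 and product 12 are -3 and -4, so s^2 + 7s + 12 = (s + 3)(s + 4).
Hence p(s) = (s + 1) (s + 3) (s + 4), with roots -4, -3, -1.
The eigenvalues -4, -3, -1 are distinct and real, so A is diagonalisable and x(t) = e^{At} x(0) = V diag(e^{λ_i t}) V^{-1} x(0), where the columns of V are the eigenvectors.
λ = -4: A - (-4)I = [[13, 7, 3], [-12, -6, -3], [-14, -8, -3]]. v must be orthogonal to every row; (row 1) × (row 2) = [-3, 3, 6], so take v_1 = [1, -1, -2]^T.
λ = -3: A - (-3)I = [[12, 7, 3], [-12, -7, -3], [-14, -8, -4]]. v must be orthogonal to every row; (row 1) × (row 3) = [-4, 6, 2], so take v_2 = [2, -3, -1]^T.
λ = -1: A - (-1)I = [[10, 7, 3], [-12, -9, -3], [-14, -8, -6]]. v must be orthogonal to every row; (row 1) × (row 2) = [6, -6, -6], so take v_3 = [1, -1, -1]^T.
V = [v_1 v_2 v_3] = [[1, 2, 1], [-1, -3, -1], [-2, -1, -1]] has det V = -1, so V^{-1} = adj(V)/det V = [[-2, -1, -1], [-1, -1, 0], [5, 3, 1]].
Modal coordinates z(0) = V^{-1} x(0): (-2)·1 + (-1)·1 + (-1)·3 = -6; (-1)·1 + (-1)·1 + 0·3 = -2; 5·1 + 3·1 + 1·3 = 11; so z(0) = [-6, -2, 11]^T.
x_1(t) = Σ_i (v_i)_1 · z_i(0) · e^{λ_i t} (row 1 of V times the modal terms).
x_1(0.5) = 1·(-6)·e^{-4·0.5} + 2·(-2)·e^{-3·0.5} + 1·11·e^{-1·0.5} = (-6)·0.135335 + (-4)·0.223130 + 11·0.606531 = 4.9673.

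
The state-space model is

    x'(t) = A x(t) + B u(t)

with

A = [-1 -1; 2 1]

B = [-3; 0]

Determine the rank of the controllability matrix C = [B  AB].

AB = [[3], [-6]]
Controllability matrix C = [B  AB] = [[-3, 3], [0, -6]]
det(C) = (-3)·(-6) - 3·0 = 18 - 0 = 18 ≠ 0, so rank(C) = 2.
rank(C) = 2 = n, so the pair (A, B) is completely controllable.

2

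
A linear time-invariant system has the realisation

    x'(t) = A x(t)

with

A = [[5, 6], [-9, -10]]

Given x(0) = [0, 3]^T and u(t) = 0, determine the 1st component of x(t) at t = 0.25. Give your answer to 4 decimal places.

2.4655

det(sI - A) = s^2 - (tr A)s + det A, with tr A = 5 + (-10) = -5 and det A = 5·(-10) - 6·(-9) = -50 - (-54) = 4.
So p(s) = det(sI - A) = s^2 + 5s + 4.
Factor s^2 + 5s + 4: two numbers with sum -5 and product 4 are -1 and -4, so s^2 + 5s + 4 = (s + 1)(s + 4).
Hence p(s) = (s + 1) (s + 4), with roots -4, -1.
The eigenvalues -4, -1 are distinct and real, so A is diagonalisable and x(t) = e^{At} x(0) = V diag(e^{λ_i t}) V^{-1} x(0), where the columns of V are the eigenvectors.
λ = -4: A - (-4)I = [[9, 6], [-9, -6]]. Row 1 gives 9·v1 + 6·v2 = 0, so take v_1 = [-2, 3]^T.
λ = -1: A - (-1)I = [[6, 6], [-9, -9]]. Row 1 gives 6·v1 + 6·v2 = 0, so take v_2 = [1, -1]^T.
V = [v_1 v_2] = [[-2, 1], [3, -1]] has det V = -1, so V^{-1} = adj(V)/det V = [[1, 1], [3, 2]].
Modal coordinates z(0) = V^{-1} x(0): 1·0 + 1·3 = 3; 3·0 + 2·3 = 6; so z(0) = [3, 6]^T.
x_1(t) = Σ_i (v_i)_1 · z_i(0) · e^{λ_i t} (row 1 of V times the modal terms).
x_1(0.25) = (-2)·3·e^{-4·0.25} + 1·6·e^{-1·0.25} = (-6)·0.367879 + 6·0.778801 = 2.4655.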